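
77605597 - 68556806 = 9048791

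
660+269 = 929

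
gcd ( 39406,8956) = 2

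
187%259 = 187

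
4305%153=21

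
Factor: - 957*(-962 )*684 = 2^3*3^3*11^1*13^1*19^1 * 29^1*37^1=629713656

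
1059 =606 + 453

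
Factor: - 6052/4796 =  - 11^( - 1) * 17^1 * 89^1 * 109^( - 1) =- 1513/1199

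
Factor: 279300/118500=5^(  -  1) * 7^2*19^1  *  79^(-1 ) = 931/395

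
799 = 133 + 666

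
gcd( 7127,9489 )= 1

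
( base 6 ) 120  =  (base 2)110000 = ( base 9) 53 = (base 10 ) 48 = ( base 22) 24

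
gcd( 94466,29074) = 2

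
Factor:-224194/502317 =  - 2^1*3^( - 2 )* 55813^(  -  1) * 112097^1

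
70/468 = 35/234= 0.15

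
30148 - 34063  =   - 3915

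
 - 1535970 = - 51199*30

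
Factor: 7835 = 5^1*1567^1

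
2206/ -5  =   - 442+4/5=-441.20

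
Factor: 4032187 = 53^1*76079^1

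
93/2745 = 31/915 = 0.03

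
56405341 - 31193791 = 25211550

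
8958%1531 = 1303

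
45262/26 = 1740 + 11/13 = 1740.85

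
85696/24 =3570 + 2/3  =  3570.67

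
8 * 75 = 600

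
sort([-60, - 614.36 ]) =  [-614.36, - 60]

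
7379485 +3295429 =10674914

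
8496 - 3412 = 5084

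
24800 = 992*25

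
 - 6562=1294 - 7856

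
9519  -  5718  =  3801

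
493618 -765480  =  -271862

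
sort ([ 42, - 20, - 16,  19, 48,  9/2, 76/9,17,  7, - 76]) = [  -  76, - 20,  -  16, 9/2, 7,76/9 , 17, 19 , 42,48]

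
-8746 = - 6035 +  - 2711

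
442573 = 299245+143328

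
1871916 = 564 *3319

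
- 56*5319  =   - 297864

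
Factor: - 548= - 2^2*137^1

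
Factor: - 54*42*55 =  - 124740 = - 2^2*3^4 * 5^1*7^1*11^1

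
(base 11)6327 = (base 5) 232003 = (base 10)8378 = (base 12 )4a22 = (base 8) 20272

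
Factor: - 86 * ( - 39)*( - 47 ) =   -  157638 = - 2^1*3^1*13^1*43^1 * 47^1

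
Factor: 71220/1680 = 1187/28 = 2^( - 2)*7^ ( - 1 )* 1187^1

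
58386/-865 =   -  68  +  434/865= - 67.50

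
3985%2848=1137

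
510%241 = 28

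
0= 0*198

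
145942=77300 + 68642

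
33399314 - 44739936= - 11340622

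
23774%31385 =23774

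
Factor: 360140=2^2*5^1*11^1*1637^1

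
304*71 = 21584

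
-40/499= - 40/499 = - 0.08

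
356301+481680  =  837981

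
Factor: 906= 2^1*3^1*151^1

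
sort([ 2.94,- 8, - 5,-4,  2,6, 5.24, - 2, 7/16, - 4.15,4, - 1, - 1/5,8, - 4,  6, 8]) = [ -8, - 5 ,  -  4.15, - 4, - 4, -2, - 1, - 1/5,7/16,2,2.94,4, 5.24,  6,6,8, 8]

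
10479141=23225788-12746647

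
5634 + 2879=8513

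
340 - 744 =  - 404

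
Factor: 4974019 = 4974019^1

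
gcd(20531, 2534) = 7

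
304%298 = 6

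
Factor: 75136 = 2^7*587^1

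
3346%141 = 103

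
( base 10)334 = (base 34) 9S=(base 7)655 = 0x14e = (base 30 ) b4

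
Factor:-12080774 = -2^1*6040387^1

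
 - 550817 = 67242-618059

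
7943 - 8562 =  - 619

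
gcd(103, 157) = 1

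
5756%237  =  68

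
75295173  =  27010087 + 48285086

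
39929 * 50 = 1996450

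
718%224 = 46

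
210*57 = 11970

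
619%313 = 306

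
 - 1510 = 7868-9378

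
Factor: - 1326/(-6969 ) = 2^1*13^1*17^1*23^( - 1)*101^( - 1) = 442/2323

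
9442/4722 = 1 + 2360/2361 = 2.00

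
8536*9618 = 82099248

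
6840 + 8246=15086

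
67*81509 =5461103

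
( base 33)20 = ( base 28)2A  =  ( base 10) 66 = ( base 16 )42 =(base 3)2110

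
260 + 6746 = 7006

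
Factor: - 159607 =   -  7^1* 151^2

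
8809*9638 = 84901142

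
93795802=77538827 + 16256975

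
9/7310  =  9/7310 = 0.00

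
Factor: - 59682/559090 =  - 3^1*5^( - 1)*29^1*163^( - 1 )   =  - 87/815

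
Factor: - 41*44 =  - 1804 = -2^2*11^1*41^1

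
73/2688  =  73/2688 = 0.03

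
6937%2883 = 1171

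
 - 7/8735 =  - 1 + 8728/8735 = -0.00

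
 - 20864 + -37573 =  - 58437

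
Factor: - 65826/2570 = -32913/1285 = -3^3*5^( - 1)*23^1 * 53^1*257^( - 1) 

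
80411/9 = 80411/9 = 8934.56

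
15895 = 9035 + 6860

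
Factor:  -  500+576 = 2^2*19^1 = 76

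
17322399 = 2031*8529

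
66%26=14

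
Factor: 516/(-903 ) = - 4/7 = - 2^2*7^ ( - 1 )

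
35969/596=60 +209/596 = 60.35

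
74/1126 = 37/563= 0.07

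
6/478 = 3/239 = 0.01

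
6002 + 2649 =8651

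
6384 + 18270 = 24654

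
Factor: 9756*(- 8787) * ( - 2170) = 2^3  *3^3*5^1*7^1* 29^1*31^1*101^1  *271^1=186025359240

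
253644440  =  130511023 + 123133417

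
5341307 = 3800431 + 1540876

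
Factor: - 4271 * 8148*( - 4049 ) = 140905637292=2^2*3^1 * 7^1* 97^1*4049^1*4271^1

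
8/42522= 4/21261 = 0.00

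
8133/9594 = 2711/3198 = 0.85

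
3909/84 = 1303/28 = 46.54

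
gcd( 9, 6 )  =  3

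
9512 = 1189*8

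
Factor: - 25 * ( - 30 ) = 750 =2^1*3^1 * 5^3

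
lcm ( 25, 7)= 175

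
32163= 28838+3325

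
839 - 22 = 817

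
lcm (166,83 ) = 166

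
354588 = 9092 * 39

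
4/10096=1/2524=0.00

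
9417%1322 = 163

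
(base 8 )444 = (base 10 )292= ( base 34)8K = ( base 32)94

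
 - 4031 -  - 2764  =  -1267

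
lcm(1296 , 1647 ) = 79056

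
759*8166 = 6197994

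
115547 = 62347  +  53200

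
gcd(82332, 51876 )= 36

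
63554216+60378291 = 123932507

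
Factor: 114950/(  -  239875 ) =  - 2^1*5^(-1)*11^2 * 101^ ( - 1) = -242/505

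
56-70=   -14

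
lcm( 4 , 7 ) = 28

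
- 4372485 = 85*(  -  51441) 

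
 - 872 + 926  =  54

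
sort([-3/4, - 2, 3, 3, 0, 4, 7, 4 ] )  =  [ - 2,  -  3/4, 0,3, 3,4, 4,7]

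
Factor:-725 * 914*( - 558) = 369758700 = 2^2 * 3^2 * 5^2 * 29^1* 31^1*457^1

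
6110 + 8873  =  14983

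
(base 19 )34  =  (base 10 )61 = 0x3D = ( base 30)21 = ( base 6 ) 141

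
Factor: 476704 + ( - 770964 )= - 2^2*5^1*14713^1=-  294260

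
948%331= 286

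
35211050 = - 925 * ( -38066) 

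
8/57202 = 4/28601 = 0.00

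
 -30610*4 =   -  122440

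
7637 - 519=7118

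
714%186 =156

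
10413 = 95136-84723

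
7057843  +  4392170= 11450013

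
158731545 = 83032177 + 75699368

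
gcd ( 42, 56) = 14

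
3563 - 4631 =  - 1068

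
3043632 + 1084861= 4128493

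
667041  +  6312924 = 6979965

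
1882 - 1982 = -100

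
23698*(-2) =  - 47396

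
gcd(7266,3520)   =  2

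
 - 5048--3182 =  -  1866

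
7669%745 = 219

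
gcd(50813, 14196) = 7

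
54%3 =0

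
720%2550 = 720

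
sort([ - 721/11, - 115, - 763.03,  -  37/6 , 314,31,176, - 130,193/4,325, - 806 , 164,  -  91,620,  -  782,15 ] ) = [ -806 ,-782,- 763.03, - 130, - 115, - 91, - 721/11 , -37/6,15, 31,193/4,164, 176, 314,325, 620 ] 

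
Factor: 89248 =2^5*2789^1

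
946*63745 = 60302770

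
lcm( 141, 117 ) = 5499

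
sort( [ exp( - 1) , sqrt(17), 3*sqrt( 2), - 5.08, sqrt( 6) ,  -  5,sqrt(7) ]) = [ - 5.08, - 5, exp( - 1), sqrt (6),  sqrt( 7), sqrt( 17 ), 3*sqrt( 2)] 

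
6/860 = 3/430 = 0.01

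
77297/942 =82 +53/942 = 82.06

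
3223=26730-23507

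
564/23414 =282/11707 = 0.02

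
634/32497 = 634/32497 = 0.02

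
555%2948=555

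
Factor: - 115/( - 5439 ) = 3^( - 1 )*5^1*7^( - 2) * 23^1*37^( - 1)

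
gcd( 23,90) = 1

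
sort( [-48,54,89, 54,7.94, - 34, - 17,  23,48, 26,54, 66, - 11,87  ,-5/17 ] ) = [  -  48, - 34, - 17,-11,-5/17,  7.94,23,26,48 , 54,54, 54,66,  87,89]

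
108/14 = 7 +5/7=7.71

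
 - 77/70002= - 1+69925/70002 = - 0.00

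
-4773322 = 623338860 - 628112182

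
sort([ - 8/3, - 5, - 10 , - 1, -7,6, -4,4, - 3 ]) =[ - 10, - 7, - 5, - 4,- 3, -8/3, - 1,4, 6]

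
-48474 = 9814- 58288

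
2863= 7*409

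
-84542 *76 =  - 6425192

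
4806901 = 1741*2761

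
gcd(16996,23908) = 4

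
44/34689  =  44/34689 = 0.00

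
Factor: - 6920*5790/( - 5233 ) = 40066800/5233= 2^4*3^1*5^2 * 173^1*193^1*5233^( - 1)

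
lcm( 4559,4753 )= 223391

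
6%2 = 0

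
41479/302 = 137 + 105/302 = 137.35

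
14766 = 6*2461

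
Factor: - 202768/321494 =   -  152/241=-2^3*19^1*241^(-1) 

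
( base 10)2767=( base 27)3LD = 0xacf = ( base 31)2r8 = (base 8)5317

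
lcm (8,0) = 0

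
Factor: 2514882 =2^1*3^1 * 419147^1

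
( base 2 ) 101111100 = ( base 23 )gc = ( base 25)f5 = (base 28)DG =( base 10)380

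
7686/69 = 111 + 9/23 = 111.39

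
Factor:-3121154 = -2^1*29^1*53813^1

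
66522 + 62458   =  128980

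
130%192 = 130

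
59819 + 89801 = 149620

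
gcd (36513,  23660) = 1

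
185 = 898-713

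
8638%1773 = 1546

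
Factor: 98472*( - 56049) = - 2^3*3^2*7^1*11^1*17^1*157^1*373^1 = - 5519257128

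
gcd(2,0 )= 2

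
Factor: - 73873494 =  -2^1*3^2*4104083^1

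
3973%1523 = 927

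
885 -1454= - 569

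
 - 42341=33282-75623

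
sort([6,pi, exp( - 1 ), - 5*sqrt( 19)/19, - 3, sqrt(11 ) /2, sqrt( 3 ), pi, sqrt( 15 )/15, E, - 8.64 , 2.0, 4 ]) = [ - 8.64, - 3, - 5 * sqrt( 19 )/19,sqrt(15)/15, exp( - 1),sqrt( 11)/2,sqrt( 3 ), 2.0 , E,pi , pi, 4, 6]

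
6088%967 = 286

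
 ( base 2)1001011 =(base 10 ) 75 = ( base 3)2210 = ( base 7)135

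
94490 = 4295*22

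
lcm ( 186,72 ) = 2232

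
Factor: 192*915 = 2^6*3^2*5^1*61^1 = 175680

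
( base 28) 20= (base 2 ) 111000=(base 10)56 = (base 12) 48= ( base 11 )51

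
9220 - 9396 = - 176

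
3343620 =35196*95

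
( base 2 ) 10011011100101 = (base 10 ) 9957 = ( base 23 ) iil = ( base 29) BOA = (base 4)2123211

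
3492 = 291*12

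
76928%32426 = 12076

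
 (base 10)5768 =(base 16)1688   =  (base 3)21220122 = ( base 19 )FIB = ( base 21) D1E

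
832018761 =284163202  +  547855559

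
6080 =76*80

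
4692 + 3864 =8556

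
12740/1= 12740 =12740.00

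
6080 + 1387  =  7467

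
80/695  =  16/139 = 0.12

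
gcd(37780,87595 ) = 5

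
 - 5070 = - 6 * 845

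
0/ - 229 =0/1 = - 0.00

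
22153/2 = 22153/2 = 11076.50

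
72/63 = 1+1/7=1.14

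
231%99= 33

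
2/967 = 2/967 = 0.00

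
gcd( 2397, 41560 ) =1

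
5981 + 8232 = 14213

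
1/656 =1/656 = 0.00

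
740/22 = 370/11 =33.64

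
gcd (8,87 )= 1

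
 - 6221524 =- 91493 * 68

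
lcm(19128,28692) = 57384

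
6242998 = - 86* ( - 72593)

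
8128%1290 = 388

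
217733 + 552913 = 770646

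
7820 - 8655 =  - 835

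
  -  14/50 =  - 7/25 = - 0.28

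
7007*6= 42042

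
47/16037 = 47/16037 = 0.00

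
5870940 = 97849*60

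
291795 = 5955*49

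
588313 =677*869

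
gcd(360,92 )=4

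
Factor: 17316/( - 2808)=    - 2^ ( - 1)*3^( - 1 )* 37^1 = - 37/6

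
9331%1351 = 1225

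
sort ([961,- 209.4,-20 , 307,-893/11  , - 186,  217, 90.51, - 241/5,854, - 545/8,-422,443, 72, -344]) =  [-422, - 344, - 209.4, - 186, - 893/11, - 545/8, - 241/5, - 20, 72, 90.51,217,307, 443,854, 961]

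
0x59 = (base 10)89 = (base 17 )54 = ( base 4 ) 1121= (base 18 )4H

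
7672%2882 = 1908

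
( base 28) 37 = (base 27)3A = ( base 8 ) 133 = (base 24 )3j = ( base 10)91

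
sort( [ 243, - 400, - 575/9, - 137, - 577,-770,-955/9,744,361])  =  [- 770, - 577, - 400, - 137 , - 955/9, - 575/9,243,  361,  744]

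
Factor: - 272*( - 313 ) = 2^4*17^1*313^1 = 85136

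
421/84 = 5 + 1/84 = 5.01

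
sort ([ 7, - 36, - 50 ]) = [ - 50,  -  36,7]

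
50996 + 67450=118446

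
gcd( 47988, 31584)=12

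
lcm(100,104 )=2600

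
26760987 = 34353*779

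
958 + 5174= 6132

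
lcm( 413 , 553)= 32627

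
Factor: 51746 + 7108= 58854= 2^1*3^1 * 17^1 * 577^1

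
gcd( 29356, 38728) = 4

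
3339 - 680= 2659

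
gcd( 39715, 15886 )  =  7943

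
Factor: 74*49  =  2^1*7^2*37^1=3626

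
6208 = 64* 97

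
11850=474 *25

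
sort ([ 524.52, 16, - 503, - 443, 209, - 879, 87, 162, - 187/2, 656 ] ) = [ - 879,  -  503,- 443 , - 187/2, 16, 87, 162,209, 524.52,656] 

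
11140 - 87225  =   - 76085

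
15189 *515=7822335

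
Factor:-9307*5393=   -  41^1*227^1 * 5393^1 = -50192651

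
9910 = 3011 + 6899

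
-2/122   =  -1/61 = -0.02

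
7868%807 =605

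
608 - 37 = 571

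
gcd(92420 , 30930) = 10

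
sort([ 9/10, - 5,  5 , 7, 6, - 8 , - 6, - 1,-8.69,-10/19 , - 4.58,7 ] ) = [-8.69, - 8, - 6 , - 5,-4.58, - 1 , - 10/19, 9/10, 5,6,7, 7 ] 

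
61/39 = 1+22/39 = 1.56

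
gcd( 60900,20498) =2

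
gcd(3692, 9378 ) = 2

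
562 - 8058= - 7496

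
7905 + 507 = 8412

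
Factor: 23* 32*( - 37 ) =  - 2^5*23^1*37^1 = - 27232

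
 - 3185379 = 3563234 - 6748613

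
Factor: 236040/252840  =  281/301=7^( - 1)*43^ ( - 1)*281^1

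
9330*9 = 83970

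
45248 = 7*6464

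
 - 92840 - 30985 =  - 123825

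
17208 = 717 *24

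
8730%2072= 442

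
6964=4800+2164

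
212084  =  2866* 74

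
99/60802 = 99/60802 = 0.00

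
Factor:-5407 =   -  5407^1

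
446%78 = 56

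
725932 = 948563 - 222631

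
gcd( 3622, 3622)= 3622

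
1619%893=726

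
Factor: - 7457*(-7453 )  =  29^1*257^1*7457^1 =55577021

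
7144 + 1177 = 8321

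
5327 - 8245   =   - 2918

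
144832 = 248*584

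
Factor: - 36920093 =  - 7^1*5274299^1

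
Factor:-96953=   -  96953^1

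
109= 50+59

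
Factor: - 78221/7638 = -2^( - 1)*3^(-1)* 11^1*13^1*19^(-1)*67^ ( - 1 )*547^1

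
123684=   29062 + 94622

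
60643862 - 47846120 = 12797742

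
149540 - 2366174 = -2216634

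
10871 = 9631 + 1240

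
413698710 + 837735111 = 1251433821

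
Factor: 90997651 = 17^1*79^1*67757^1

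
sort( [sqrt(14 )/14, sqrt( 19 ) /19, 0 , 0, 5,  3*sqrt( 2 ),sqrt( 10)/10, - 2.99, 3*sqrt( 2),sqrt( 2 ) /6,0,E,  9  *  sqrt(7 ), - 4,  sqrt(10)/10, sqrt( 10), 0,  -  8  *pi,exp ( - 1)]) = [ - 8*pi, - 4, - 2.99,0,0,0,0,sqrt(19) /19,sqrt ( 2 )/6,  sqrt ( 14 ) /14,sqrt ( 10)/10,  sqrt( 10)/10,exp( - 1), E, sqrt(10), 3*sqrt( 2 ),3*sqrt(2),5, 9*sqrt( 7 )] 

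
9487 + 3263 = 12750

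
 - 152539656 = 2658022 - 155197678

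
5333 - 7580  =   - 2247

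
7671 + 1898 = 9569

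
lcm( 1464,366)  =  1464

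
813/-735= - 2 + 219/245 = - 1.11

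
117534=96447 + 21087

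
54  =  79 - 25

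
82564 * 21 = 1733844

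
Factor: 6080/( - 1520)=-2^2 = -4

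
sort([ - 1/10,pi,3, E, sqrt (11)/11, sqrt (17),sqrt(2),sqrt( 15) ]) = [ - 1/10,sqrt( 11 ) /11,sqrt(2),E,3,pi, sqrt(15),  sqrt ( 17 )]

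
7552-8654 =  - 1102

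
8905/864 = 10+265/864  =  10.31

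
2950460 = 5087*580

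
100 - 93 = 7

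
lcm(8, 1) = 8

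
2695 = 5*539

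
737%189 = 170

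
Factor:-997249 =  - 11^1*90659^1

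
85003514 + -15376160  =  69627354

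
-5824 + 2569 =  - 3255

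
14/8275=14/8275  =  0.00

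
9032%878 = 252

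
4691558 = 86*54553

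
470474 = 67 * 7022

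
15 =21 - 6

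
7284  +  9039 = 16323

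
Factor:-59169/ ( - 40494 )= 2^( - 1 )*11^2*17^( - 1 ) * 163^1*397^( -1) = 19723/13498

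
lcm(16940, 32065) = 897820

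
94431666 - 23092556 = 71339110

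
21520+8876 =30396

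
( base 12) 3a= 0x2e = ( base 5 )141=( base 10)46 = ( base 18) 2a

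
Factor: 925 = 5^2 * 37^1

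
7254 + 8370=15624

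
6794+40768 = 47562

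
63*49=3087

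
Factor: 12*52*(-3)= - 1872 = - 2^4*3^2*13^1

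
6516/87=74 + 26/29 = 74.90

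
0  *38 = 0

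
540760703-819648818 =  - 278888115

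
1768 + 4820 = 6588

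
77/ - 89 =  - 77/89 = - 0.87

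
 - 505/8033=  - 1 + 7528/8033 = - 0.06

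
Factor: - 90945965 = - 5^1*11^1*691^1*2393^1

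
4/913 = 4/913 = 0.00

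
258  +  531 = 789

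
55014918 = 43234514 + 11780404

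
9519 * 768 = 7310592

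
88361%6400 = 5161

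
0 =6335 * 0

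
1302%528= 246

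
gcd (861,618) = 3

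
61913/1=61913 = 61913.00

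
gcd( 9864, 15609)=3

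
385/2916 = 385/2916 = 0.13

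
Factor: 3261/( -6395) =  - 3^1*5^( -1) * 1087^1*1279^( -1 )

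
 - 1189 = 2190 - 3379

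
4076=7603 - 3527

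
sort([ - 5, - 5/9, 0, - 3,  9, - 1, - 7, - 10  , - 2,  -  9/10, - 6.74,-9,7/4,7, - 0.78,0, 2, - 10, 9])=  [ - 10, - 10, - 9, - 7, - 6.74,  -  5, - 3,  -  2, - 1, - 9/10 , - 0.78, - 5/9,0,  0,7/4,2 , 7, 9, 9]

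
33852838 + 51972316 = 85825154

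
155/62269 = 155/62269 = 0.00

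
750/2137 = 750/2137=0.35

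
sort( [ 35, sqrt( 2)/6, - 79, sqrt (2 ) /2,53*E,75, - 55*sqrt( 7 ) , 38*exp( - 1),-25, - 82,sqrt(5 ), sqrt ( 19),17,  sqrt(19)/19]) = [ - 55*sqrt ( 7 ), - 82, - 79, - 25,sqrt( 19 ) /19, sqrt ( 2)/6,sqrt(2)/2,sqrt (5), sqrt( 19), 38*exp( - 1 ), 17, 35, 75,53 * E ]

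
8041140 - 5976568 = 2064572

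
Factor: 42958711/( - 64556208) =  - 2526983/3797424 = - 2^( - 4)*3^( - 2 )*26371^( - 1)*2526983^1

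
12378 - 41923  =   - 29545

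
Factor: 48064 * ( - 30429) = - 1462539456= - 2^6* 3^3*7^2*23^1*751^1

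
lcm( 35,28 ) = 140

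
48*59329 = 2847792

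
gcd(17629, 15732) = 1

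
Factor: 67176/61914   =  11196/10319 = 2^2*3^2*17^ ( - 1)*311^1*607^( - 1 )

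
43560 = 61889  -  18329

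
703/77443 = 703/77443=0.01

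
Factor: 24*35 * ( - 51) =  - 42840 = - 2^3 *3^2 * 5^1 * 7^1 * 17^1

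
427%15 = 7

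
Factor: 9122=2^1*4561^1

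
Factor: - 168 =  - 2^3*3^1*7^1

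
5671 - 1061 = 4610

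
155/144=1 + 11/144 =1.08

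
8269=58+8211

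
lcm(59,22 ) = 1298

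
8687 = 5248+3439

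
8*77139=617112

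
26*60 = 1560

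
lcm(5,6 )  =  30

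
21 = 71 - 50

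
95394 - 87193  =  8201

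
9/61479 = 1/6831= 0.00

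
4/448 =1/112=0.01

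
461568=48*9616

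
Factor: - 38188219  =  -38188219^1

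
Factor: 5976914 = 2^1*43^1 * 69499^1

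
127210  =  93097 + 34113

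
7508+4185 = 11693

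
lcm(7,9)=63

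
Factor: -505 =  - 5^1*101^1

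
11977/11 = 11977/11 =1088.82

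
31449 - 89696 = - 58247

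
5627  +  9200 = 14827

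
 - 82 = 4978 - 5060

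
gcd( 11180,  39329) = 1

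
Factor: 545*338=2^1 * 5^1*13^2* 109^1 = 184210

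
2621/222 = 11 + 179/222 = 11.81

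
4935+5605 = 10540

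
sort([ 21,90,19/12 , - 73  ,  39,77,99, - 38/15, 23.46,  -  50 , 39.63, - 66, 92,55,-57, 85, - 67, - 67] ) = [ - 73 , - 67,-67,  -  66, - 57, - 50, - 38/15, 19/12, 21, 23.46 , 39,  39.63, 55, 77, 85, 90, 92, 99]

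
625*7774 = 4858750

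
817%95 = 57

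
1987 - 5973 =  - 3986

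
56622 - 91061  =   - 34439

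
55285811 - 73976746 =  - 18690935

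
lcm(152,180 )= 6840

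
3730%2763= 967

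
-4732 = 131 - 4863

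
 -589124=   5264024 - 5853148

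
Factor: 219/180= 73/60 = 2^( - 2)*3^ ( - 1 )*5^( - 1)*73^1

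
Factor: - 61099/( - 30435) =3^ ( - 1)*5^( -1 )*2029^( - 1)*61099^1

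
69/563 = 69/563=   0.12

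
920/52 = 230/13 = 17.69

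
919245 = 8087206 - 7167961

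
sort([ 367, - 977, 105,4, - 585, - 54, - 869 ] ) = [ - 977, - 869,  -  585, - 54 , 4,105,367]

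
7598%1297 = 1113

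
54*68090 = 3676860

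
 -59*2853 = - 168327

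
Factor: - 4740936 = - 2^3 * 3^1*197539^1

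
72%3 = 0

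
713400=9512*75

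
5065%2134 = 797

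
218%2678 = 218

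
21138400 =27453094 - 6314694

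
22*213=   4686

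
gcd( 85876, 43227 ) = 1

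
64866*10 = 648660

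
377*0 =0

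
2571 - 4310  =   - 1739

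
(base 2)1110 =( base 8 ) 16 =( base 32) E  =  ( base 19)e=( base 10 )14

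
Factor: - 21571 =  - 11^1*37^1*53^1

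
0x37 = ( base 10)55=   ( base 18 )31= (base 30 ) 1P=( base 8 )67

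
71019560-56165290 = 14854270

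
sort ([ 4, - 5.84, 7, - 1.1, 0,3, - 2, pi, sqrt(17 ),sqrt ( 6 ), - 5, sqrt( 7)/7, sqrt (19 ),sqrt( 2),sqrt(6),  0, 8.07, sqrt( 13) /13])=[ - 5.84, - 5,-2,-1.1, 0, 0,sqrt( 13 ) /13, sqrt( 7)/7, sqrt ( 2), sqrt ( 6), sqrt(6 ),3,  pi,4, sqrt ( 17 ),sqrt( 19) , 7,  8.07] 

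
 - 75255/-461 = 163 + 112/461 = 163.24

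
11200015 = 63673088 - 52473073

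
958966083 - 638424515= 320541568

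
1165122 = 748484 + 416638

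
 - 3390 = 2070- 5460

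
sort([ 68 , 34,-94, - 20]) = [ - 94,-20, 34,68]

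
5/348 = 5/348 = 0.01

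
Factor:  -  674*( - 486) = 327564 = 2^2*3^5*337^1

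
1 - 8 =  - 7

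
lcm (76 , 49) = 3724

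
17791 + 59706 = 77497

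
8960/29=308 + 28/29  =  308.97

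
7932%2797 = 2338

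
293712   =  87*3376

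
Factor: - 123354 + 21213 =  - 102141 = - 3^4*13^1*97^1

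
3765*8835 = 33263775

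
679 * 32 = 21728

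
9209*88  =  810392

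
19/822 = 19/822 = 0.02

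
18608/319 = 18608/319 = 58.33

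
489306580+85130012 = 574436592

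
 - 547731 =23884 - 571615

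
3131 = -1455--4586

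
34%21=13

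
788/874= 394/437 = 0.90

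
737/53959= 737/53959 = 0.01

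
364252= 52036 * 7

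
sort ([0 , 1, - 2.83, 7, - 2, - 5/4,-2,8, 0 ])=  [ - 2.83, - 2, - 2, - 5/4, 0 , 0,1,7, 8]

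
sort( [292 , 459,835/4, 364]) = [ 835/4,  292,  364,459 ]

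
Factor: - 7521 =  - 3^1*23^1*109^1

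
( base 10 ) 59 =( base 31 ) 1s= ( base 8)73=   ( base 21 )2h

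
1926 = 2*963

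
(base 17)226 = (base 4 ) 21222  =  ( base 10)618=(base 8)1152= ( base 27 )MO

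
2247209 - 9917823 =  - 7670614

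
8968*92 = 825056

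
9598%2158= 966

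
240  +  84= 324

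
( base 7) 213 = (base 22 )4K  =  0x6c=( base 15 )73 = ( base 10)108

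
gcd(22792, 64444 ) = 4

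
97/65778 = 97/65778 = 0.00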